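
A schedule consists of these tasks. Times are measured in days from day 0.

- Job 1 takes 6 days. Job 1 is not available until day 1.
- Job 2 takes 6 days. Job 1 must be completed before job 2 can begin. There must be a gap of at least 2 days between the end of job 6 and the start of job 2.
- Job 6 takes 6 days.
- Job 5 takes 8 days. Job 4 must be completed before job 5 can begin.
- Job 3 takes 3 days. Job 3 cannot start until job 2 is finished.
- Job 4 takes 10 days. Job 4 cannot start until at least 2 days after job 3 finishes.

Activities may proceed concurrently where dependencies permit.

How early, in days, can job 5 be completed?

37

Job 6 can start immediately at day 0; it finishes at day 6.
Job 1 waits on its own release at day 1, so it starts at day 1 and finishes at 1 + 6 = day 7.
Job 2 cannot start until job 1 (finishes day 7); job 6 (finishes day 6, plus 2-day gap → day 8). The controlling bound is day 8, so job 2 finishes at 8 + 6 = day 14.
Job 3 cannot begin until job 2 (finishes day 14). It runs from day 14 to 14 + 3 = day 17.
Job 4 cannot begin until job 3 (finishes day 17, plus 2-day gap → day 19). It runs from day 19 to 19 + 10 = day 29.
After job 4 (finishes day 29), job 5 can start at day 29 and finishes at day 37.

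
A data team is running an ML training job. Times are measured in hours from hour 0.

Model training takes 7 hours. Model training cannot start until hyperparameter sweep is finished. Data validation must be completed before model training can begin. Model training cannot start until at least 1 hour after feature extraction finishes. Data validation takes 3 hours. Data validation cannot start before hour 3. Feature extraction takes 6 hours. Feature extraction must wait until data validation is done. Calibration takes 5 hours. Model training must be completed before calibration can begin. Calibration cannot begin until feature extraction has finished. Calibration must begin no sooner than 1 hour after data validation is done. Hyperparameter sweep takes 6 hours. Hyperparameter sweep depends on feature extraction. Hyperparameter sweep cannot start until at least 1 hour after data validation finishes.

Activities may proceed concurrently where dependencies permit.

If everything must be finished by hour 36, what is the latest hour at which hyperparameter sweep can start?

18

Nothing follows calibration; the deadline of hour 36 is its only limit. It must start by 36 − 5 = hour 31.
Model training feeds into calibration (must start by hour 31); so model training must finish by hour 31 and therefore start by hour 24.
Hyperparameter sweep has to be done before model training (must start by hour 24). That means finishing by hour 24, i.e. starting by 24 − 6 = hour 18.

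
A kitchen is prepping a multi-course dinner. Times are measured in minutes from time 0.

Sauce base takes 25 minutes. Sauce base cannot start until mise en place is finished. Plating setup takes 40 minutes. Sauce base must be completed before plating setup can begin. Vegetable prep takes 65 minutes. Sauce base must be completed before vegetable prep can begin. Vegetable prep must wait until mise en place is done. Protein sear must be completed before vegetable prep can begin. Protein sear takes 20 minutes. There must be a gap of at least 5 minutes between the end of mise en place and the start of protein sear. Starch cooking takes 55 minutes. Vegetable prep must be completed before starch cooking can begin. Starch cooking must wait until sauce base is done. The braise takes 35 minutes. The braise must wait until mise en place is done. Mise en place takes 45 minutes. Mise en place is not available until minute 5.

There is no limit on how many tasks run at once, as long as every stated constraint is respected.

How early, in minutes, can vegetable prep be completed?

Mise en place waits on its own release at minute 5, so it starts at minute 5 and finishes at 5 + 45 = minute 50.
Protein sear waits on mise en place (finishes minute 50, plus 5-minute gap → minute 55), so it starts at minute 55 and finishes at 55 + 20 = minute 75.
Sauce base waits on mise en place (finishes minute 50), so it starts at minute 50 and finishes at 50 + 25 = minute 75.
Vegetable prep has to wait for sauce base (finishes minute 75); mise en place (finishes minute 50); protein sear (finishes minute 75). The latest of these is minute 75, so vegetable prep runs minute 75 to 75 + 65 = minute 140.

140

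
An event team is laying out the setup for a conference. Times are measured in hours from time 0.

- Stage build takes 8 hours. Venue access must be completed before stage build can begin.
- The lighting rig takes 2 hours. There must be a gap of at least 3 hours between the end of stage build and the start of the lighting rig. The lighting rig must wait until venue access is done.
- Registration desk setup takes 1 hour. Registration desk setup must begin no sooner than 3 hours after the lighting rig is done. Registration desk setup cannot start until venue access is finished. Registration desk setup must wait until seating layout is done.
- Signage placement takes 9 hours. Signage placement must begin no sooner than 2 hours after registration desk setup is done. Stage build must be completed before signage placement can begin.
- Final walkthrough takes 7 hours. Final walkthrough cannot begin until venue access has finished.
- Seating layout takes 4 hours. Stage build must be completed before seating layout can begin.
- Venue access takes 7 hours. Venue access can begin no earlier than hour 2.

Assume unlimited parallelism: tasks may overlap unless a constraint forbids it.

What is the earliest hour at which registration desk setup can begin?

Venue access waits on its own release at hour 2, so it starts at hour 2 and finishes at 2 + 7 = hour 9.
Stage build waits on venue access (finishes hour 9), so it starts at hour 9 and finishes at 9 + 8 = hour 17.
Seating layout waits on stage build (finishes hour 17), so it starts at hour 17 and finishes at 17 + 4 = hour 21.
For the lighting rig: stage build (finishes hour 17, plus 3-hour gap → hour 20); venue access (finishes hour 9). Taking the maximum gives a start of hour 20, and it finishes at 20 + 2 = hour 22.
Registration desk setup waits on the lighting rig (finishes hour 22, plus 3-hour gap → hour 25); venue access (finishes hour 9); seating layout (finishes hour 21). The latest of these is hour 25, which is the earliest registration desk setup can start.

25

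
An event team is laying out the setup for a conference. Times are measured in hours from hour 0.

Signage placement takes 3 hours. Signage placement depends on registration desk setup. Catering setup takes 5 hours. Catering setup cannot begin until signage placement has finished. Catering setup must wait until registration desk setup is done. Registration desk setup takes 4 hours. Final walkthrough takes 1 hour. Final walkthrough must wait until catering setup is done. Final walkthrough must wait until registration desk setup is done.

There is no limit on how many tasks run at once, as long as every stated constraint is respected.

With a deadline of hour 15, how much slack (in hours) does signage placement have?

Registration desk setup has no prerequisites, so it starts at hour 0 and finishes at hour 4.
Signage placement cannot begin until registration desk setup (finishes hour 4). It runs from hour 4 to 4 + 3 = hour 7.

Working backward from the deadline:
To finish by hour 15, final walkthrough (duration 1) must start no later than hour 14.
Catering setup must finish before final walkthrough (must start by hour 14). With a 5-hour duration, catering setup must start by 14 − 5 = hour 9.
Signage placement feeds into catering setup (must start by hour 9); so signage placement must finish by hour 9 and therefore start by hour 6.
So signage placement can start as early as hour 4 and as late as hour 6, giving 6 − 4 = 2 hours of slack.

2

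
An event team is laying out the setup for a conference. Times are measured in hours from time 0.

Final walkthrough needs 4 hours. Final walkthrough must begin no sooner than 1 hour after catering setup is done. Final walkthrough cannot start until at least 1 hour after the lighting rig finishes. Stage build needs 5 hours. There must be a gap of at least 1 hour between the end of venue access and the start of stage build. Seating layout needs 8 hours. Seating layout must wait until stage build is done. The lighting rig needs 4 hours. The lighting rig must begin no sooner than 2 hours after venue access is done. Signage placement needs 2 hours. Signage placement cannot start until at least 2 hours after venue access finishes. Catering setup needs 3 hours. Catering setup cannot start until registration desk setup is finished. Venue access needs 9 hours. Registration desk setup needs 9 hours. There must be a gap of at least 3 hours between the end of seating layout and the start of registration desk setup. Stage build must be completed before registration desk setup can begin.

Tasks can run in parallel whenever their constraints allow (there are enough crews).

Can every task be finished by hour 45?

Nothing blocks venue access, so it runs from hour 0 to hour 9.
After venue access (finishes hour 9, plus 2-hour gap → hour 11), signage placement can start at hour 11 and finishes at hour 13.
After venue access (finishes hour 9, plus 2-hour gap → hour 11), the lighting rig can start at hour 11 and finishes at hour 15.
After venue access (finishes hour 9, plus 1-hour gap → hour 10), stage build can start at hour 10 and finishes at hour 15.
Seating layout cannot begin until stage build (finishes hour 15). It runs from hour 15 to 15 + 8 = hour 23.
For registration desk setup: seating layout (finishes hour 23, plus 3-hour gap → hour 26); stage build (finishes hour 15). Taking the maximum gives a start of hour 26, and it finishes at 26 + 9 = hour 35.
Catering setup cannot begin until registration desk setup (finishes hour 35). It runs from hour 35 to 35 + 3 = hour 38.
Final walkthrough has to wait for catering setup (finishes hour 38, plus 1-hour gap → hour 39); the lighting rig (finishes hour 15, plus 1-hour gap → hour 16). The latest of these is hour 39, so final walkthrough runs hour 39 to 39 + 4 = hour 43.
Every task is finished by hour 43, which is no later than the deadline of 45, so the schedule is feasible.

Yes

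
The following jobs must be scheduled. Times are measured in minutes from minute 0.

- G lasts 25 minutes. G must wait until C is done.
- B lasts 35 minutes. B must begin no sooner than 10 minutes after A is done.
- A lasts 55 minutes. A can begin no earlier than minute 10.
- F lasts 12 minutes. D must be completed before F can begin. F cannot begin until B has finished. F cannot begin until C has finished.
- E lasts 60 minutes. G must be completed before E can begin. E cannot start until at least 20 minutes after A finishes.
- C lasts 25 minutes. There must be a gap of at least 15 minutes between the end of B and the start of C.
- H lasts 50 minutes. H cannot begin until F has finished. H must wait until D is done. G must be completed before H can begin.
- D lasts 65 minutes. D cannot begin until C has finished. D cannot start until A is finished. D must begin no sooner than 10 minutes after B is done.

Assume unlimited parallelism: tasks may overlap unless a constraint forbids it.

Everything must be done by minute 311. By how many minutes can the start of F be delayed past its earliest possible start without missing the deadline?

After its own release at minute 10, A can start at minute 10 and finishes at minute 65.
After A (finishes minute 65, plus 10-minute gap → minute 75), B can start at minute 75 and finishes at minute 110.
After B (finishes minute 110, plus 15-minute gap → minute 125), C can start at minute 125 and finishes at minute 150.
D needs all of C (finishes minute 150); A (finishes minute 65); B (finishes minute 110, plus 10-minute gap → minute 120). That puts its earliest start at minute 150; it finishes at 150 + 65 = minute 215.
F needs all of D (finishes minute 215); B (finishes minute 110); C (finishes minute 150). That puts its earliest start at minute 215; it finishes at 215 + 12 = minute 227.

Working backward from the deadline:
H has no dependents, so it just needs to finish by minute 311. Starting by 311 − 50 = minute 261 achieves that.
F must finish before H (must start by minute 261). With a 12-minute duration, F must start by 261 − 12 = minute 249.
So F can start as early as minute 215 and as late as minute 249, giving 249 − 215 = 34 minutes of slack.

34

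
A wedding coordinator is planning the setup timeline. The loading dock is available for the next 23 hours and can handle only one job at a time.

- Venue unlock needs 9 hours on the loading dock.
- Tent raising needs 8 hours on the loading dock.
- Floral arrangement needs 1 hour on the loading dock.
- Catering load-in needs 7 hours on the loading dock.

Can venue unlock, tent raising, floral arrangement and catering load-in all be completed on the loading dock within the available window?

Running back to back, the jobs need 9 + 8 + 1 + 7 = 25 hours on the loading dock.
Since 25 > 23, they cannot all fit.

No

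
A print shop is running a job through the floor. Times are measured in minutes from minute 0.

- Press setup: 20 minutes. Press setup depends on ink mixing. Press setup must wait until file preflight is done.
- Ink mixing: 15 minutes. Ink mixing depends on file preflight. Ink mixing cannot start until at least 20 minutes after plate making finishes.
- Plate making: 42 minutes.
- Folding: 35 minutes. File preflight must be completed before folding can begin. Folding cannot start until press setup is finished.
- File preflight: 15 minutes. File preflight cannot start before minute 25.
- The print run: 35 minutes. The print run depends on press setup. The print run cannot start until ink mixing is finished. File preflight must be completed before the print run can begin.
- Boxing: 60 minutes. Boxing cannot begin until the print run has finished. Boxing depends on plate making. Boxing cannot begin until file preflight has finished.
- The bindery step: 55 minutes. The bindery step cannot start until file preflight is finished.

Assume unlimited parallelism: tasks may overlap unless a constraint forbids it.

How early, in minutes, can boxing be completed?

192

Plate making can start immediately at minute 0; it finishes at minute 42.
After its own release at minute 25, file preflight can start at minute 25 and finishes at minute 40.
Ink mixing needs all of file preflight (finishes minute 40); plate making (finishes minute 42, plus 20-minute gap → minute 62). That puts its earliest start at minute 62; it finishes at 62 + 15 = minute 77.
For press setup: ink mixing (finishes minute 77); file preflight (finishes minute 40). Taking the maximum gives a start of minute 77, and it finishes at 77 + 20 = minute 97.
The print run needs all of press setup (finishes minute 97); ink mixing (finishes minute 77); file preflight (finishes minute 40). That puts its earliest start at minute 97; it finishes at 97 + 35 = minute 132.
Boxing has to wait for the print run (finishes minute 132); plate making (finishes minute 42); file preflight (finishes minute 40). The latest of these is minute 132, so boxing runs minute 132 to 132 + 60 = minute 192.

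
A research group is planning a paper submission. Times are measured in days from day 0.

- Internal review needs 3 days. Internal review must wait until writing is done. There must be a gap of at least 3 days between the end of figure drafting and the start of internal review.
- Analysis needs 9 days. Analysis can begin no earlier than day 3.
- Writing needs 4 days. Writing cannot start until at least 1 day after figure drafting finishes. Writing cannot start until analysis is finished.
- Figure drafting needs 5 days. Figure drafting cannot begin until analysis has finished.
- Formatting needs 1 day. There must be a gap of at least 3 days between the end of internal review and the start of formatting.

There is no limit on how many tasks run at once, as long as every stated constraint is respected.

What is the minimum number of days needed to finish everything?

After its own release at day 3, analysis can start at day 3 and finishes at day 12.
Figure drafting waits on analysis (finishes day 12), so it starts at day 12 and finishes at 12 + 5 = day 17.
Writing has to wait for figure drafting (finishes day 17, plus 1-day gap → day 18); analysis (finishes day 12). The latest of these is day 18, so writing runs day 18 to 18 + 4 = day 22.
Internal review cannot start until writing (finishes day 22); figure drafting (finishes day 17, plus 3-day gap → day 20). The controlling bound is day 22, so internal review finishes at 22 + 3 = day 25.
Formatting cannot begin until internal review (finishes day 25, plus 3-day gap → day 28). It runs from day 28 to 28 + 1 = day 29.
All tasks are finished once the last one completes. Finish times: Analysis at 12, Figure drafting at 17, Writing at 22, Internal review at 25, Formatting at 29. The latest is day 29.

29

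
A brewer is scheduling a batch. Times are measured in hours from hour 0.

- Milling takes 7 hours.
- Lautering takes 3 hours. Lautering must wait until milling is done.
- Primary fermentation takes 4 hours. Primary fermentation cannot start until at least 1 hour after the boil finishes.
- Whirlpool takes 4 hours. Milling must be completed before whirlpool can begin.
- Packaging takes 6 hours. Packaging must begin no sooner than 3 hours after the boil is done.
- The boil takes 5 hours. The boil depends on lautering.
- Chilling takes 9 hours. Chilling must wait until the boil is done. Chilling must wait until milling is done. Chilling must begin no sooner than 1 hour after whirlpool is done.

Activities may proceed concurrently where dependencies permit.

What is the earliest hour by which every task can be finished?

Milling has no prerequisites, so it starts at hour 0 and finishes at hour 7.
After milling (finishes hour 7), whirlpool can start at hour 7 and finishes at hour 11.
Lautering waits on milling (finishes hour 7), so it starts at hour 7 and finishes at 7 + 3 = hour 10.
After lautering (finishes hour 10), the boil can start at hour 10 and finishes at hour 15.
Packaging cannot begin until the boil (finishes hour 15, plus 3-hour gap → hour 18). It runs from hour 18 to 18 + 6 = hour 24.
After the boil (finishes hour 15, plus 1-hour gap → hour 16), primary fermentation can start at hour 16 and finishes at hour 20.
For chilling: the boil (finishes hour 15); milling (finishes hour 7); whirlpool (finishes hour 11, plus 1-hour gap → hour 12). Taking the maximum gives a start of hour 15, and it finishes at 15 + 9 = hour 24.
All tasks are finished once the last one completes. Finish times: Milling at 7, Lautering at 10, The boil at 15, Whirlpool at 11, Chilling at 24, Primary fermentation at 20, Packaging at 24. The latest is hour 24.

24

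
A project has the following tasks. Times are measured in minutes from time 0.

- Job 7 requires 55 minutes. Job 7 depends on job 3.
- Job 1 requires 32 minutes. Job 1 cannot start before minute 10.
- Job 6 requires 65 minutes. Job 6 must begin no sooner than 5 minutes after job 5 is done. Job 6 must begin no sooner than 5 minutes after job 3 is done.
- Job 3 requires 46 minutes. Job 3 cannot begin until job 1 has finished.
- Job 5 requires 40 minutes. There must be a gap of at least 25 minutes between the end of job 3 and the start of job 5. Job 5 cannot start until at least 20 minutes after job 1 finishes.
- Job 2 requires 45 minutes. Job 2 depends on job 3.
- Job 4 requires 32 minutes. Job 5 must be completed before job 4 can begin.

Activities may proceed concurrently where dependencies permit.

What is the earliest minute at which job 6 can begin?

Job 1 cannot begin until its own release at minute 10. It runs from minute 10 to 10 + 32 = minute 42.
Job 3 cannot begin until job 1 (finishes minute 42). It runs from minute 42 to 42 + 46 = minute 88.
Job 5 has to wait for job 3 (finishes minute 88, plus 25-minute gap → minute 113); job 1 (finishes minute 42, plus 20-minute gap → minute 62). The latest of these is minute 113, so job 5 runs minute 113 to 113 + 40 = minute 153.
Job 6 waits on job 5 (finishes minute 153, plus 5-minute gap → minute 158); job 3 (finishes minute 88, plus 5-minute gap → minute 93). The latest of these is minute 158, which is the earliest job 6 can start.

158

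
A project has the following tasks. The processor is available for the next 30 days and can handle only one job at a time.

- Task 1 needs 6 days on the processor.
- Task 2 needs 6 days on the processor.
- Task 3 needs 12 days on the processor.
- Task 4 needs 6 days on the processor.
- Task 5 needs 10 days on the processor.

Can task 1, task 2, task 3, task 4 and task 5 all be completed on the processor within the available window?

No

Running back to back, the jobs need 6 + 6 + 12 + 6 + 10 = 40 days on the processor.
Since 40 > 30, they cannot all fit.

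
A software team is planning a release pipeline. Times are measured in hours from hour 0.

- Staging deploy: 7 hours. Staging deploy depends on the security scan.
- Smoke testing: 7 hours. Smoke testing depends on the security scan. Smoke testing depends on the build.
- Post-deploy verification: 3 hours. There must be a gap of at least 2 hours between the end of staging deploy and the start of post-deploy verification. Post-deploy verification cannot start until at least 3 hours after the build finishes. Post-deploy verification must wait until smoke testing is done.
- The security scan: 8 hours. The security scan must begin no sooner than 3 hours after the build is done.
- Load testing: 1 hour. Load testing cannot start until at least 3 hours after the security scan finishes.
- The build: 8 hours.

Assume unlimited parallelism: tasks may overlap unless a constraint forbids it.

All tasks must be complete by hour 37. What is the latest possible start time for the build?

Post-deploy verification has no dependents, so it just needs to finish by hour 37. Starting by 37 − 3 = hour 34 achieves that.
Staging deploy has to be done before post-deploy verification (must start by hour 34, minus 2-hour gap → hour 32). That means finishing by hour 32, i.e. starting by 32 − 7 = hour 25.
Smoke testing has to be done before post-deploy verification (must start by hour 34). That means finishing by hour 34, i.e. starting by 34 − 7 = hour 27.
Load testing has no dependents, so it just needs to finish by hour 37. Starting by 37 − 1 = hour 36 achieves that.
For the security scan: staging deploy (must start by hour 25); smoke testing (must start by hour 27); load testing (must start by hour 36, minus 3-hour gap → hour 33). The most restrictive is hour 25; with an 8-hour duration, the security scan must start by hour 17.
The build feeds the security scan (must start by hour 17, minus 3-hour gap → hour 14); smoke testing (must start by hour 27); post-deploy verification (must start by hour 34, minus 3-hour gap → hour 31). Taking the minimum, the build must finish by hour 14 and start by 14 − 8 = hour 6.

6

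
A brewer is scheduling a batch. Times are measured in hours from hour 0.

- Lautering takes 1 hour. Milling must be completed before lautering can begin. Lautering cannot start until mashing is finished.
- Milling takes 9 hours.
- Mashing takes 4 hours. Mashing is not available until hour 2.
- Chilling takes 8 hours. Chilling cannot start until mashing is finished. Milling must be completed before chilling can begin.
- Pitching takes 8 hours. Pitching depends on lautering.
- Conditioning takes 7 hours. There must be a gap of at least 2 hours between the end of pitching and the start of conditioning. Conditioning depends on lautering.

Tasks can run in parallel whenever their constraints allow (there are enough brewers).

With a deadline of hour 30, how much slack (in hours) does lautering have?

Mashing waits on its own release at hour 2, so it starts at hour 2 and finishes at 2 + 4 = hour 6.
Milling can start immediately at hour 0; it finishes at hour 9.
Lautering needs all of milling (finishes hour 9); mashing (finishes hour 6). That puts its earliest start at hour 9; it finishes at 9 + 1 = hour 10.

Working backward from the deadline:
Nothing follows conditioning; the deadline of hour 30 is its only limit. It must start by 30 − 7 = hour 23.
Since conditioning (must start by hour 23, minus 2-hour gap → hour 21) depends on it, pitching must finish by hour 21. Backing off its 8-hour duration gives a latest start of hour 13.
Lautering must finish in time for pitching (must start by hour 13); conditioning (must start by hour 23). The tightest is hour 13, so lautering must start by 13 − 1 = hour 12.
So lautering can start as early as hour 9 and as late as hour 12, giving 12 − 9 = 3 hours of slack.

3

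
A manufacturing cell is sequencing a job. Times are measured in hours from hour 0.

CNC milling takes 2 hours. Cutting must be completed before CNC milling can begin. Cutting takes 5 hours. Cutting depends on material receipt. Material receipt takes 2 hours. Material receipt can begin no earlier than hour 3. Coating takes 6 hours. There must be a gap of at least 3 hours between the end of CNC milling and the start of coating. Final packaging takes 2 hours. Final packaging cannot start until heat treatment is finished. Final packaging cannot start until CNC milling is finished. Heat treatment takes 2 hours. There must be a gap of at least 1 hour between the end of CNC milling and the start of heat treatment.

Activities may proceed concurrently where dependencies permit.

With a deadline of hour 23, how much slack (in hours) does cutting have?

2

Material receipt waits on its own release at hour 3, so it starts at hour 3 and finishes at 3 + 2 = hour 5.
After material receipt (finishes hour 5), cutting can start at hour 5 and finishes at hour 10.

Working backward from the deadline:
Final packaging must finish by hour 23; it takes 2 hours, so it must start by 23 − 2 = hour 21.
Heat treatment feeds into final packaging (must start by hour 21); so heat treatment must finish by hour 21 and therefore start by hour 19.
Nothing follows coating; the deadline of hour 23 is its only limit. It must start by 23 − 6 = hour 17.
For CNC milling: heat treatment (must start by hour 19, minus 1-hour gap → hour 18); coating (must start by hour 17, minus 3-hour gap → hour 14); final packaging (must start by hour 21). The most restrictive is hour 14; with a 2-hour duration, CNC milling must start by hour 12.
Cutting must finish before CNC milling (must start by hour 12). With a 5-hour duration, cutting must start by 12 − 5 = hour 7.
So cutting can start as early as hour 5 and as late as hour 7, giving 7 − 5 = 2 hours of slack.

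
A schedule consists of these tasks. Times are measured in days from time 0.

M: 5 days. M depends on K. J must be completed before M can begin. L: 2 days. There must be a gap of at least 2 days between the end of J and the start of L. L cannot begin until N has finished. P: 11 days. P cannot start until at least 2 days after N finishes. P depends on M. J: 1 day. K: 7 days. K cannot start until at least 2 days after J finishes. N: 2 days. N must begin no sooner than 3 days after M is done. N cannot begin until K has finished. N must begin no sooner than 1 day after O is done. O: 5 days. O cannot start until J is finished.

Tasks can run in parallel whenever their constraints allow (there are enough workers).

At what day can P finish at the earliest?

J can start immediately at day 0; it finishes at day 1.
O waits on J (finishes day 1), so it starts at day 1 and finishes at 1 + 5 = day 6.
After J (finishes day 1, plus 2-day gap → day 3), K can start at day 3 and finishes at day 10.
M needs all of K (finishes day 10); J (finishes day 1). That puts its earliest start at day 10; it finishes at 10 + 5 = day 15.
For N: M (finishes day 15, plus 3-day gap → day 18); K (finishes day 10); O (finishes day 6, plus 1-day gap → day 7). Taking the maximum gives a start of day 18, and it finishes at 18 + 2 = day 20.
P has to wait for N (finishes day 20, plus 2-day gap → day 22); M (finishes day 15). The latest of these is day 22, so P runs day 22 to 22 + 11 = day 33.

33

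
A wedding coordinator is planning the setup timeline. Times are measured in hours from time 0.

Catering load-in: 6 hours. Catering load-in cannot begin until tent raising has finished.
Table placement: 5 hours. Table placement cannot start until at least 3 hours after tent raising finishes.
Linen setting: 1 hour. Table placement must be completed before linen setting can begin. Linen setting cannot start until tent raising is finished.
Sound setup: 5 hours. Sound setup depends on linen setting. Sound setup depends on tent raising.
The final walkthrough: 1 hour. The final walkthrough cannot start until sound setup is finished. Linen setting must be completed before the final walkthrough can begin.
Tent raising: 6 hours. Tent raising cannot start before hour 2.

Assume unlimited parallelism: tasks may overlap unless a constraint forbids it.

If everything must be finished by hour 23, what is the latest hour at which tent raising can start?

Nothing follows the final walkthrough; the deadline of hour 23 is its only limit. It must start by 23 − 1 = hour 22.
Sound setup feeds into the final walkthrough (must start by hour 22); so sound setup must finish by hour 22 and therefore start by hour 17.
Linen setting must finish in time for sound setup (must start by hour 17); the final walkthrough (must start by hour 22). The tightest is hour 17, so linen setting must start by 17 − 1 = hour 16.
Table placement feeds into linen setting (must start by hour 16); so table placement must finish by hour 16 and therefore start by hour 11.
Catering load-in has no dependents, so it just needs to finish by hour 23. Starting by 23 − 6 = hour 17 achieves that.
For tent raising: table placement (must start by hour 11, minus 3-hour gap → hour 8); linen setting (must start by hour 16); sound setup (must start by hour 17); catering load-in (must start by hour 17). The most restrictive is hour 8; with a 6-hour duration, tent raising must start by hour 2.

2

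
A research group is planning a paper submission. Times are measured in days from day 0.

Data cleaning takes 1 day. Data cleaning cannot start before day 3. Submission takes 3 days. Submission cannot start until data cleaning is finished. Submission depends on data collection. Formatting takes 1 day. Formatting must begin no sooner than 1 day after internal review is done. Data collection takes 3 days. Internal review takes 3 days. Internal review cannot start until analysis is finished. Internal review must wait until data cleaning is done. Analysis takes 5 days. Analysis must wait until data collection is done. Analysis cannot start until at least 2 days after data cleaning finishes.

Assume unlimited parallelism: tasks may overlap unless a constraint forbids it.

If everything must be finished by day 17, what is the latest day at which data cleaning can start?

Formatting must finish by day 17; it takes 1 day, so it must start by 17 − 1 = day 16.
Internal review has to be done before formatting (must start by day 16, minus 1-day gap → day 15). That means finishing by day 15, i.e. starting by 15 − 3 = day 12.
Analysis feeds into internal review (must start by day 12); so analysis must finish by day 12 and therefore start by day 7.
Nothing follows submission; the deadline of day 17 is its only limit. It must start by 17 − 3 = day 14.
Data cleaning has several dependents: analysis (must start by day 7, minus 2-day gap → day 5); internal review (must start by day 12); submission (must start by day 14). The earliest of those limits is day 5, so data cleaning must start by 5 − 1 = day 4.

4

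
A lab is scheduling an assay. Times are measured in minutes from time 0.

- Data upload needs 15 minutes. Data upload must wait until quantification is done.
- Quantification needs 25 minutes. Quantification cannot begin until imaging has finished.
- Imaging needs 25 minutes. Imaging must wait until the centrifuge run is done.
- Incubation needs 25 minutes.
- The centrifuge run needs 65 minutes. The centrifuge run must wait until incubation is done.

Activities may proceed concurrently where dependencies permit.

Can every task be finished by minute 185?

Yes

Incubation can start immediately at minute 0; it finishes at minute 25.
The centrifuge run waits on incubation (finishes minute 25), so it starts at minute 25 and finishes at 25 + 65 = minute 90.
Imaging waits on the centrifuge run (finishes minute 90), so it starts at minute 90 and finishes at 90 + 25 = minute 115.
Quantification waits on imaging (finishes minute 115), so it starts at minute 115 and finishes at 115 + 25 = minute 140.
Data upload waits on quantification (finishes minute 140), so it starts at minute 140 and finishes at 140 + 15 = minute 155.
Every task is finished by minute 155, which is no later than the deadline of 185, so the schedule is feasible.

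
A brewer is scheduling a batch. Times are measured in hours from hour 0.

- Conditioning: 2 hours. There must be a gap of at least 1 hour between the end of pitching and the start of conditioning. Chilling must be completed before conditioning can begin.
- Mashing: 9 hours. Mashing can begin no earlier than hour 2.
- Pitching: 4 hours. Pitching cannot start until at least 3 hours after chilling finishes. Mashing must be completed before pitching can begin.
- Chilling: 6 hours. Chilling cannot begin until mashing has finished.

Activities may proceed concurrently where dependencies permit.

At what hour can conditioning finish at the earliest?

27

After its own release at hour 2, mashing can start at hour 2 and finishes at hour 11.
After mashing (finishes hour 11), chilling can start at hour 11 and finishes at hour 17.
Pitching cannot start until chilling (finishes hour 17, plus 3-hour gap → hour 20); mashing (finishes hour 11). The controlling bound is hour 20, so pitching finishes at 20 + 4 = hour 24.
Conditioning needs all of pitching (finishes hour 24, plus 1-hour gap → hour 25); chilling (finishes hour 17). That puts its earliest start at hour 25; it finishes at 25 + 2 = hour 27.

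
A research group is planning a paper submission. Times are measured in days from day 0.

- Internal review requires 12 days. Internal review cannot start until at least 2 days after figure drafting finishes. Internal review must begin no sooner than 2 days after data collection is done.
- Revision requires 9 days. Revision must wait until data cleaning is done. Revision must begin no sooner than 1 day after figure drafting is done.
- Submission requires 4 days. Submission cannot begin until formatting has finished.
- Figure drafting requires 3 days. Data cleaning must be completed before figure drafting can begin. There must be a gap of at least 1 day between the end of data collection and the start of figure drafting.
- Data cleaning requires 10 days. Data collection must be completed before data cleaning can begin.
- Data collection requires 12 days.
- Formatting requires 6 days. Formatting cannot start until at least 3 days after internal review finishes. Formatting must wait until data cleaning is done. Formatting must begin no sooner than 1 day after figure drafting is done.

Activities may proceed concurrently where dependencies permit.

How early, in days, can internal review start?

Data collection has no prerequisites, so it starts at day 0 and finishes at day 12.
Data cleaning cannot begin until data collection (finishes day 12). It runs from day 12 to 12 + 10 = day 22.
For figure drafting: data cleaning (finishes day 22); data collection (finishes day 12, plus 1-day gap → day 13). Taking the maximum gives a start of day 22, and it finishes at 22 + 3 = day 25.
Internal review waits on figure drafting (finishes day 25, plus 2-day gap → day 27); data collection (finishes day 12, plus 2-day gap → day 14). The latest of these is day 27, which is the earliest internal review can start.

27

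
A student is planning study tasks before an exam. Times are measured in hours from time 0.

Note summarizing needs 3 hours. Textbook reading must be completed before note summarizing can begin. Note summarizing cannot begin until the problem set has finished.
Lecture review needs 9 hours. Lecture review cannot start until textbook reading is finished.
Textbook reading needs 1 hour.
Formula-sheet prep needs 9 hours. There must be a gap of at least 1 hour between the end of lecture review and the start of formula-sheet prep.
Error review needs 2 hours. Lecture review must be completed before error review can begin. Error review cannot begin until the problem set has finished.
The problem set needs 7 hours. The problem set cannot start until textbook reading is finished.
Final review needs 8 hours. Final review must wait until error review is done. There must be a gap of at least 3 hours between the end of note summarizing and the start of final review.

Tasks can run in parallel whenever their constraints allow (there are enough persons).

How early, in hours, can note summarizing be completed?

Textbook reading has no prerequisites, so it starts at hour 0 and finishes at hour 1.
After textbook reading (finishes hour 1), the problem set can start at hour 1 and finishes at hour 8.
Note summarizing has to wait for textbook reading (finishes hour 1); the problem set (finishes hour 8). The latest of these is hour 8, so note summarizing runs hour 8 to 8 + 3 = hour 11.

11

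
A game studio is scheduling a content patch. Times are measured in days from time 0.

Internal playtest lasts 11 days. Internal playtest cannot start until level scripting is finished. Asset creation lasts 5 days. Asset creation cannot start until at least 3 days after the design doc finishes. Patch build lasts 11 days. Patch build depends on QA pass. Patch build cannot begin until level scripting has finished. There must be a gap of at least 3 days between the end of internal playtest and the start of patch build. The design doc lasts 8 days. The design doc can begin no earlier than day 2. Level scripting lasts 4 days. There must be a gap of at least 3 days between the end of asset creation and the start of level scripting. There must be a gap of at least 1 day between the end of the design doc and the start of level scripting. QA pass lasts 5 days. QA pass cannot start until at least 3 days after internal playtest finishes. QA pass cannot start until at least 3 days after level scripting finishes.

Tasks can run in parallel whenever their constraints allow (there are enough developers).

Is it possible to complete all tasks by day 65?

The design doc waits on its own release at day 2, so it starts at day 2 and finishes at 2 + 8 = day 10.
Asset creation waits on the design doc (finishes day 10, plus 3-day gap → day 13), so it starts at day 13 and finishes at 13 + 5 = day 18.
Level scripting cannot start until asset creation (finishes day 18, plus 3-day gap → day 21); the design doc (finishes day 10, plus 1-day gap → day 11). The controlling bound is day 21, so level scripting finishes at 21 + 4 = day 25.
After level scripting (finishes day 25), internal playtest can start at day 25 and finishes at day 36.
QA pass has to wait for internal playtest (finishes day 36, plus 3-day gap → day 39); level scripting (finishes day 25, plus 3-day gap → day 28). The latest of these is day 39, so QA pass runs day 39 to 39 + 5 = day 44.
For patch build: QA pass (finishes day 44); level scripting (finishes day 25); internal playtest (finishes day 36, plus 3-day gap → day 39). Taking the maximum gives a start of day 44, and it finishes at 44 + 11 = day 55.
Every task is finished by day 55, which is no later than the deadline of 65, so the schedule is feasible.

Yes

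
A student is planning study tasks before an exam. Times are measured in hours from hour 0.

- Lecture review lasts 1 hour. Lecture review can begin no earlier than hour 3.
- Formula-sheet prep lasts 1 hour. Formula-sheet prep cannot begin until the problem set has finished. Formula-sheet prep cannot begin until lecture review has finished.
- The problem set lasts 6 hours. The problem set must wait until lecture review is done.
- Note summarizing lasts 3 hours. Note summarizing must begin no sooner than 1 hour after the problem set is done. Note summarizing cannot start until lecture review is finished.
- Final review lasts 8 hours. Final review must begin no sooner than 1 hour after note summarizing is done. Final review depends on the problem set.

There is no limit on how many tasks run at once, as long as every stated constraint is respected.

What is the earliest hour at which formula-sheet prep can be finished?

Lecture review cannot begin until its own release at hour 3. It runs from hour 3 to 3 + 1 = hour 4.
After lecture review (finishes hour 4), the problem set can start at hour 4 and finishes at hour 10.
For formula-sheet prep: the problem set (finishes hour 10); lecture review (finishes hour 4). Taking the maximum gives a start of hour 10, and it finishes at 10 + 1 = hour 11.

11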